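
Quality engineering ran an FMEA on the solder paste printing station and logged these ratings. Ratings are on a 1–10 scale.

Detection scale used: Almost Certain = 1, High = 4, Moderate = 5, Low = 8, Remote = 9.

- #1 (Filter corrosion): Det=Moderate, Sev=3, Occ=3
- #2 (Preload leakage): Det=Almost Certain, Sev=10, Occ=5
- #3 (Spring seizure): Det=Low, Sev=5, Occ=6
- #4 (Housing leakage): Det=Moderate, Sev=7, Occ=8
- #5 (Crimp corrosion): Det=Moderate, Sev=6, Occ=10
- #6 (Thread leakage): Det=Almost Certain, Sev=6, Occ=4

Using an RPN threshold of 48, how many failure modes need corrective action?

4

RPN = Severity × Occurrence × Detection:
  #1: 3 × 3 × 5 = 45
  #2: 10 × 5 × 1 = 50
  #3: 5 × 6 × 8 = 240
  #4: 7 × 8 × 5 = 280
  #5: 6 × 10 × 5 = 300
  #6: 6 × 4 × 1 = 24
Modes with RPN ≥ 48: #2 (50), #3 (240), #4 (280), #5 (300) → 4.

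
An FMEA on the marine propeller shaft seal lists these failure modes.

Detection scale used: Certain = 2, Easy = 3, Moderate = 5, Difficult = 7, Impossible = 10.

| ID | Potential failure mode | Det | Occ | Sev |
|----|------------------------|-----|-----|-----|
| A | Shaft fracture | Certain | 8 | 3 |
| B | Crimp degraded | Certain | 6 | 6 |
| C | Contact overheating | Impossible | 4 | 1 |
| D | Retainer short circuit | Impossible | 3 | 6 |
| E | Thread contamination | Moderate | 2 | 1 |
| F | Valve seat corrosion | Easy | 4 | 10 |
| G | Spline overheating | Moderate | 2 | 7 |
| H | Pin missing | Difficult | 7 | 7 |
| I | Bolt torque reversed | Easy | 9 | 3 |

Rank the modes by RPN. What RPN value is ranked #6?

70

RPN = Severity × Occurrence × Detection:
  A: 3 × 8 × 2 = 48
  B: 6 × 6 × 2 = 72
  C: 1 × 4 × 10 = 40
  D: 6 × 3 × 10 = 180
  E: 1 × 2 × 5 = 10
  F: 10 × 4 × 3 = 120
  G: 7 × 2 × 5 = 70
  H: 7 × 7 × 7 = 343
  I: 3 × 9 × 3 = 81
Sorted descending: 343, 180, 120, 81, 72, 70, 48, 40, 10.
The sixth-highest RPN is 70 (G).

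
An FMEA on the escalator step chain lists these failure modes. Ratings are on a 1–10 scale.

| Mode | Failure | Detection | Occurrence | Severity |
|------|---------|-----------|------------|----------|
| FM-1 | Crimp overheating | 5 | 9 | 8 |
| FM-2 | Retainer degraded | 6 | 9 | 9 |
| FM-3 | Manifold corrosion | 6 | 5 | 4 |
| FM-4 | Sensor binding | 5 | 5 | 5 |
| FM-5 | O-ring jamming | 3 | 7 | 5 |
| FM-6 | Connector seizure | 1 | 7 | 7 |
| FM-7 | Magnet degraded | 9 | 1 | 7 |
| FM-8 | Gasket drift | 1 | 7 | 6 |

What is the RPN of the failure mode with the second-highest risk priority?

RPN = Severity × Occurrence × Detection:
  FM-1: 8 × 9 × 5 = 360
  FM-2: 9 × 9 × 6 = 486
  FM-3: 4 × 5 × 6 = 120
  FM-4: 5 × 5 × 5 = 125
  FM-5: 5 × 7 × 3 = 105
  FM-6: 7 × 7 × 1 = 49
  FM-7: 7 × 1 × 9 = 63
  FM-8: 6 × 7 × 1 = 42
Sorted descending: 486, 360, 125, 120, 105, 63, 49, 42.
The second-highest RPN is 360 (FM-1).

360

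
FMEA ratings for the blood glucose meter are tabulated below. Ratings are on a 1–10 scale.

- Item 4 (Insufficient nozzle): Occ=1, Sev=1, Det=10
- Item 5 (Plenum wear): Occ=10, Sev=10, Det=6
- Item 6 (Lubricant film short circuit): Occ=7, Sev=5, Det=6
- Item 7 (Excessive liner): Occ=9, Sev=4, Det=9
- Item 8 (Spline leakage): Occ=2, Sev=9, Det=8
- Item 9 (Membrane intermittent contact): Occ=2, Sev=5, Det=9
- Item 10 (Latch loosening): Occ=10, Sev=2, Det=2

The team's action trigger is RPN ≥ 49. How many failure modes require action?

5

RPN = Severity × Occurrence × Detection:
  Item 4: 1 × 1 × 10 = 10
  Item 5: 10 × 10 × 6 = 600
  Item 6: 5 × 7 × 6 = 210
  Item 7: 4 × 9 × 9 = 324
  Item 8: 9 × 2 × 8 = 144
  Item 9: 5 × 2 × 9 = 90
  Item 10: 2 × 10 × 2 = 40
Modes with RPN ≥ 49: Item 5 (600), Item 6 (210), Item 7 (324), Item 8 (144), Item 9 (90) → 5.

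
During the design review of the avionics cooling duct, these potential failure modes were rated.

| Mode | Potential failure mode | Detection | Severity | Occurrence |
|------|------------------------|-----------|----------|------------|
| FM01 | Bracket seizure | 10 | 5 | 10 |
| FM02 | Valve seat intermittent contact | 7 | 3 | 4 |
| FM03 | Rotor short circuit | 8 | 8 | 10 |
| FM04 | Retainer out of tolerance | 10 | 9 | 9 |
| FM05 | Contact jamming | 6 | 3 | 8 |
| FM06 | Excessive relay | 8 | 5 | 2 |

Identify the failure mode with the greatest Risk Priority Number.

RPN = Severity × Occurrence × Detection:
  FM01: 5 × 10 × 10 = 500
  FM02: 3 × 4 × 7 = 84
  FM03: 8 × 10 × 8 = 640
  FM04: 9 × 9 × 10 = 810
  FM05: 3 × 8 × 6 = 144
  FM06: 5 × 2 × 8 = 80
Highest RPN is 810 → FM04.

FM04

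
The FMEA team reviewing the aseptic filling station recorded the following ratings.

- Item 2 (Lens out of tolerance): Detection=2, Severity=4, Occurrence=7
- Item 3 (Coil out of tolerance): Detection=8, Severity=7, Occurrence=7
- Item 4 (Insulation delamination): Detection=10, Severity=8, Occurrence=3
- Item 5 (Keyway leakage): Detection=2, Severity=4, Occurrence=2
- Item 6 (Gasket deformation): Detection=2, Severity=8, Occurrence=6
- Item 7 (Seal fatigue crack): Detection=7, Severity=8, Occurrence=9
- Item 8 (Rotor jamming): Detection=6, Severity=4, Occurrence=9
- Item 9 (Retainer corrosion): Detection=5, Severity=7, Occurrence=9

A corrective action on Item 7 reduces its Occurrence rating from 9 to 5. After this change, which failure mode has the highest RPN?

Item 3

RPN = Severity × Occurrence × Detection:
  Item 2: 4 × 7 × 2 = 56
  Item 3: 7 × 7 × 8 = 392
  Item 4: 8 × 3 × 10 = 240
  Item 5: 4 × 2 × 2 = 16
  Item 6: 8 × 6 × 2 = 96
  Item 7: 8 × 9 × 7 = 504
  Item 8: 4 × 9 × 6 = 216
  Item 9: 7 × 9 × 5 = 315
After action: Item 7 → 8 × 5 × 7 = 280.
Revised RPNs: Item 3=392, Item 9=315, Item 7=280, Item 4=240, Item 8=216, Item 6=96, Item 2=56, Item 5=16.
Highest is now Item 3 (392).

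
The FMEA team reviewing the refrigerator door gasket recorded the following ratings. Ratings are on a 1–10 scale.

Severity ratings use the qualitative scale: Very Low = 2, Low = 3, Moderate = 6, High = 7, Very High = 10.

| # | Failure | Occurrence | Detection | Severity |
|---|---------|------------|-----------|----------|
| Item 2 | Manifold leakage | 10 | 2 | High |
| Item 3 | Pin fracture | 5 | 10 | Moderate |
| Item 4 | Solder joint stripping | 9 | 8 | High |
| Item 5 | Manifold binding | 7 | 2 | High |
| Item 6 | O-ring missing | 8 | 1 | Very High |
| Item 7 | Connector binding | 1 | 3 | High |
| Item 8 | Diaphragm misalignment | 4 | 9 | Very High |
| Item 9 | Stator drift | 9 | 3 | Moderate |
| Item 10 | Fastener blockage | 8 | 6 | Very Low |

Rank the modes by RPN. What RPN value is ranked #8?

RPN = Severity × Occurrence × Detection:
  Item 2: 7 × 10 × 2 = 140
  Item 3: 6 × 5 × 10 = 300
  Item 4: 7 × 9 × 8 = 504
  Item 5: 7 × 7 × 2 = 98
  Item 6: 10 × 8 × 1 = 80
  Item 7: 7 × 1 × 3 = 21
  Item 8: 10 × 4 × 9 = 360
  Item 9: 6 × 9 × 3 = 162
  Item 10: 2 × 8 × 6 = 96
Sorted descending: 504, 360, 300, 162, 140, 98, 96, 80, 21.
The eighth-highest RPN is 80 (Item 6).

80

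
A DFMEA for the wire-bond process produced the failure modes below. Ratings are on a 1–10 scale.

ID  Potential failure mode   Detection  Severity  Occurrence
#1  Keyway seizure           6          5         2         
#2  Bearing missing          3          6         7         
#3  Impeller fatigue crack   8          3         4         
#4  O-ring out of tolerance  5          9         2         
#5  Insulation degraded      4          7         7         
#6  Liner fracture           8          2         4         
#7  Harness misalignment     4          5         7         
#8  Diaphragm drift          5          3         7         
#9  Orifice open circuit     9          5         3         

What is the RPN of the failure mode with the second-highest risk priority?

140

RPN = Severity × Occurrence × Detection:
  #1: 5 × 2 × 6 = 60
  #2: 6 × 7 × 3 = 126
  #3: 3 × 4 × 8 = 96
  #4: 9 × 2 × 5 = 90
  #5: 7 × 7 × 4 = 196
  #6: 2 × 4 × 8 = 64
  #7: 5 × 7 × 4 = 140
  #8: 3 × 7 × 5 = 105
  #9: 5 × 3 × 9 = 135
Sorted descending: 196, 140, 135, 126, 105, 96, 90, 64, 60.
The second-highest RPN is 140 (#7).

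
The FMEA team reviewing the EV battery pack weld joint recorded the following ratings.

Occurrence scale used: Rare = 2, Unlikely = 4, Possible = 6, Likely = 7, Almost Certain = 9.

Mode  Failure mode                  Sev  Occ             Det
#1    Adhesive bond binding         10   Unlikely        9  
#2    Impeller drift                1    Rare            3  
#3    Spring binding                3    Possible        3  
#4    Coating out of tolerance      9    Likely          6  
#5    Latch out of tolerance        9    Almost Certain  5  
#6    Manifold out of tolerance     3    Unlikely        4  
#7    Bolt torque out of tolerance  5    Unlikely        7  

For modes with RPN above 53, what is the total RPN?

1337

RPN = Severity × Occurrence × Detection:
  #1: 10 × 4 × 9 = 360
  #2: 1 × 2 × 3 = 6
  #3: 3 × 6 × 3 = 54
  #4: 9 × 7 × 6 = 378
  #5: 9 × 9 × 5 = 405
  #6: 3 × 4 × 4 = 48
  #7: 5 × 4 × 7 = 140
RPN > 53: #1 (360), #3 (54), #4 (378), #5 (405), #7 (140).
Sum: 360 + 54 + 378 + 405 + 140 = 1337.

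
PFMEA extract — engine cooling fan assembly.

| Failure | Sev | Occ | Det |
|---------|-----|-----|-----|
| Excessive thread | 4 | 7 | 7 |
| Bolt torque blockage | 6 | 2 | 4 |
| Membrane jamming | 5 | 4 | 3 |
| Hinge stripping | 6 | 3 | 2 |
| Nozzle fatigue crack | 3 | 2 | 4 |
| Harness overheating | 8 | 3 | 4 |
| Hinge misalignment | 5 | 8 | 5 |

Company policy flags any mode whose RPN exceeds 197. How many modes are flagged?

1

RPN = Severity × Occurrence × Detection:
  Excessive thread: 4 × 7 × 7 = 196
  Bolt torque blockage: 6 × 2 × 4 = 48
  Membrane jamming: 5 × 4 × 3 = 60
  Hinge stripping: 6 × 3 × 2 = 36
  Nozzle fatigue crack: 3 × 2 × 4 = 24
  Harness overheating: 8 × 3 × 4 = 96
  Hinge misalignment: 5 × 8 × 5 = 200
Modes with RPN > 197: Hinge misalignment (200) → 1.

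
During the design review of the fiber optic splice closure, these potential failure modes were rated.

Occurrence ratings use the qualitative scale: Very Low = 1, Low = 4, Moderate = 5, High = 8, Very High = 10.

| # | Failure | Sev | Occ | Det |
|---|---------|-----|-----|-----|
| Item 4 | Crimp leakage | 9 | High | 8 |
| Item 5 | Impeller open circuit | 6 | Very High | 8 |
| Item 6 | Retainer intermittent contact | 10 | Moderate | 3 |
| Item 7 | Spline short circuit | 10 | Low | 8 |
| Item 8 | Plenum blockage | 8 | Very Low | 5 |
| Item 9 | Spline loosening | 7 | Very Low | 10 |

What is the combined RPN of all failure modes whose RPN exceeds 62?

RPN = Severity × Occurrence × Detection:
  Item 4: 9 × 8 × 8 = 576
  Item 5: 6 × 10 × 8 = 480
  Item 6: 10 × 5 × 3 = 150
  Item 7: 10 × 4 × 8 = 320
  Item 8: 8 × 1 × 5 = 40
  Item 9: 7 × 1 × 10 = 70
RPN > 62: Item 4 (576), Item 5 (480), Item 6 (150), Item 7 (320), Item 9 (70).
Sum: 576 + 480 + 150 + 320 + 70 = 1596.

1596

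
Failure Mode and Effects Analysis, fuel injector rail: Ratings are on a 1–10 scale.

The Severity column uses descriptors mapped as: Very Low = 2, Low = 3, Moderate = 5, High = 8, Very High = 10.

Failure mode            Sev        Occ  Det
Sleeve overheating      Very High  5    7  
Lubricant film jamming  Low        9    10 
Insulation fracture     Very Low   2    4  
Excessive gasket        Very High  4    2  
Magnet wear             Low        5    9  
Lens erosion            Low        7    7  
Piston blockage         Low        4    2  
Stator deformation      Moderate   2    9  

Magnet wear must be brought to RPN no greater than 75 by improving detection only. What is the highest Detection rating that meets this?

5

Magnet wear: S=3, O=5, D=9 → current RPN = 135.
Fixed product = 15. Need 15 × D ≤ 75, so D ≤ 75/15 = 5.00.
Maximum integer Detection rating = 5 (gives RPN 75; D=6 would give 90 > 75).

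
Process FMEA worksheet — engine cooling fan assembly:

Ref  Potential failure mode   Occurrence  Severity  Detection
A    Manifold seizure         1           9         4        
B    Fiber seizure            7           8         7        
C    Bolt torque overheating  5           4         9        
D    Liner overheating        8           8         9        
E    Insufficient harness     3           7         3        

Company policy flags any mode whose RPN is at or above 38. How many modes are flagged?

RPN = Severity × Occurrence × Detection:
  A: 9 × 1 × 4 = 36
  B: 8 × 7 × 7 = 392
  C: 4 × 5 × 9 = 180
  D: 8 × 8 × 9 = 576
  E: 7 × 3 × 3 = 63
Modes with RPN ≥ 38: B (392), C (180), D (576), E (63) → 4.

4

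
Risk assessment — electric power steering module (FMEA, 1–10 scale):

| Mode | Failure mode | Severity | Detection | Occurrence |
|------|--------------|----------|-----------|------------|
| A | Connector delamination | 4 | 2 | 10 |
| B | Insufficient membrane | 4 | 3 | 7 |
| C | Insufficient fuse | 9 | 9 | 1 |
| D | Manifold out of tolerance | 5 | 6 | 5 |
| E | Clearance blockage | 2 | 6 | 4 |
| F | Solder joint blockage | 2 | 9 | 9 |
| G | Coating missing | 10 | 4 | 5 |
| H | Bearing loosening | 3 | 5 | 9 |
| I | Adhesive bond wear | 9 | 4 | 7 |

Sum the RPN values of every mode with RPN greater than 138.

764

RPN = Severity × Occurrence × Detection:
  A: 4 × 10 × 2 = 80
  B: 4 × 7 × 3 = 84
  C: 9 × 1 × 9 = 81
  D: 5 × 5 × 6 = 150
  E: 2 × 4 × 6 = 48
  F: 2 × 9 × 9 = 162
  G: 10 × 5 × 4 = 200
  H: 3 × 9 × 5 = 135
  I: 9 × 7 × 4 = 252
RPN > 138: D (150), F (162), G (200), I (252).
Sum: 150 + 162 + 200 + 252 = 764.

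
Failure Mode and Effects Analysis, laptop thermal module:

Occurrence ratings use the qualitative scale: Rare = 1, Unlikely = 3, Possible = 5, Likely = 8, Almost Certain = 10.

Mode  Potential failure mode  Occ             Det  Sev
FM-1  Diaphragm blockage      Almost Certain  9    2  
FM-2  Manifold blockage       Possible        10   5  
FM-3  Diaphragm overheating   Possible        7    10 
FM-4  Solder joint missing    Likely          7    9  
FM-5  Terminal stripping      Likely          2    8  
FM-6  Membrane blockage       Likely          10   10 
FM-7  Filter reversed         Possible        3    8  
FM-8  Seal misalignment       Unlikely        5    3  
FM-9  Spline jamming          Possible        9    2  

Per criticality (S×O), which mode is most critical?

FM-6

Criticality = Severity × Occurrence:
  FM-1: 2 × 10 = 20
  FM-2: 5 × 5 = 25
  FM-3: 10 × 5 = 50
  FM-4: 9 × 8 = 72
  FM-5: 8 × 8 = 64
  FM-6: 10 × 8 = 80
  FM-7: 8 × 5 = 40
  FM-8: 3 × 3 = 9
  FM-9: 2 × 5 = 10
Highest criticality is 80 → FM-6.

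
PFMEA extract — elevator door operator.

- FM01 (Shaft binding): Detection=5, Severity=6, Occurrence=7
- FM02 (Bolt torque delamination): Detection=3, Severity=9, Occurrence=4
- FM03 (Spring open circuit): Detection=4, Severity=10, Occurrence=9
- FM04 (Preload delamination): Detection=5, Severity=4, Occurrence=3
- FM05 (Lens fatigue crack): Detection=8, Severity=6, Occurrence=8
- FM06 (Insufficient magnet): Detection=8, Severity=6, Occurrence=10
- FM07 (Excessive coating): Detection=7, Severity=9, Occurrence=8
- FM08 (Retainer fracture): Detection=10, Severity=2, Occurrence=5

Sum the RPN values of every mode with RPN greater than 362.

1368

RPN = Severity × Occurrence × Detection:
  FM01: 6 × 7 × 5 = 210
  FM02: 9 × 4 × 3 = 108
  FM03: 10 × 9 × 4 = 360
  FM04: 4 × 3 × 5 = 60
  FM05: 6 × 8 × 8 = 384
  FM06: 6 × 10 × 8 = 480
  FM07: 9 × 8 × 7 = 504
  FM08: 2 × 5 × 10 = 100
RPN > 362: FM05 (384), FM06 (480), FM07 (504).
Sum: 384 + 480 + 504 = 1368.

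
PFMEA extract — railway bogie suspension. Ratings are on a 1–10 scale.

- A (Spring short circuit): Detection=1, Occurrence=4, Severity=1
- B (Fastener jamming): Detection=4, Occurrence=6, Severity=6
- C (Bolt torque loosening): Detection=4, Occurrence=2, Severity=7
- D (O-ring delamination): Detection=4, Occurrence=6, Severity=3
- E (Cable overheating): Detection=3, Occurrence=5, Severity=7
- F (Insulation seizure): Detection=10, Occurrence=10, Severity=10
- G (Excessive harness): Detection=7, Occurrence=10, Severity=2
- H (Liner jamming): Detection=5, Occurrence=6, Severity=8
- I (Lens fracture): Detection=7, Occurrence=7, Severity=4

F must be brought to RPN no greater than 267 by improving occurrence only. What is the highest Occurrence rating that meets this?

F: S=10, O=10, D=10 → current RPN = 1000.
Fixed product = 100. Need 100 × O ≤ 267, so O ≤ 267/100 = 2.67.
Maximum integer Occurrence rating = 2 (gives RPN 200; O=3 would give 300 > 267).

2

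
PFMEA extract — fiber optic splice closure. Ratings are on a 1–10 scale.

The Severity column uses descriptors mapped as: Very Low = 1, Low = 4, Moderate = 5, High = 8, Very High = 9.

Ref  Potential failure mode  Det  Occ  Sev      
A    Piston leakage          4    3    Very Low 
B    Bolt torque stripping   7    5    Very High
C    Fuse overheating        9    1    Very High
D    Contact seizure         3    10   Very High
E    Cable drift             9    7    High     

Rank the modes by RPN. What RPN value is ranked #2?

315

RPN = Severity × Occurrence × Detection:
  A: 1 × 3 × 4 = 12
  B: 9 × 5 × 7 = 315
  C: 9 × 1 × 9 = 81
  D: 9 × 10 × 3 = 270
  E: 8 × 7 × 9 = 504
Sorted descending: 504, 315, 270, 81, 12.
The second-highest RPN is 315 (B).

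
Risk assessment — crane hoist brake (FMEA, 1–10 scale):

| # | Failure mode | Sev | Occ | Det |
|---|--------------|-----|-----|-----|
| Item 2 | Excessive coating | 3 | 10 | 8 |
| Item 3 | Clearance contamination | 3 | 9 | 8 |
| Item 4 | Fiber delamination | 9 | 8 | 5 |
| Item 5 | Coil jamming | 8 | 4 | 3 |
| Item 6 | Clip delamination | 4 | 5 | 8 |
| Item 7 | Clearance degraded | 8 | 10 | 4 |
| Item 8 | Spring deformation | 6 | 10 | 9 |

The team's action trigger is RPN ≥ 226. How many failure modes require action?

RPN = Severity × Occurrence × Detection:
  Item 2: 3 × 10 × 8 = 240
  Item 3: 3 × 9 × 8 = 216
  Item 4: 9 × 8 × 5 = 360
  Item 5: 8 × 4 × 3 = 96
  Item 6: 4 × 5 × 8 = 160
  Item 7: 8 × 10 × 4 = 320
  Item 8: 6 × 10 × 9 = 540
Modes with RPN ≥ 226: Item 2 (240), Item 4 (360), Item 7 (320), Item 8 (540) → 4.

4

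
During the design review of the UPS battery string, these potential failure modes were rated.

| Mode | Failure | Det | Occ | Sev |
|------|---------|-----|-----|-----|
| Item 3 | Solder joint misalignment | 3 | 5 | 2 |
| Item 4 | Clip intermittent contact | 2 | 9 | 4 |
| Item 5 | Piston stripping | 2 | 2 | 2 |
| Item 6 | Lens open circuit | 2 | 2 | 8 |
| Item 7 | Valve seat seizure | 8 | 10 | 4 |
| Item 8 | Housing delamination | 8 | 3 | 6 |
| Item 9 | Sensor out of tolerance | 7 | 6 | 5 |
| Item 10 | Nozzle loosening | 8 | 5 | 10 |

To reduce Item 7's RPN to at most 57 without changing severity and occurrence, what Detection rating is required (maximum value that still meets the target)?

Item 7: S=4, O=10, D=8 → current RPN = 320.
Fixed product = 40. Need 40 × D ≤ 57, so D ≤ 57/40 = 1.43.
Maximum integer Detection rating = 1 (gives RPN 40; D=2 would give 80 > 57).

1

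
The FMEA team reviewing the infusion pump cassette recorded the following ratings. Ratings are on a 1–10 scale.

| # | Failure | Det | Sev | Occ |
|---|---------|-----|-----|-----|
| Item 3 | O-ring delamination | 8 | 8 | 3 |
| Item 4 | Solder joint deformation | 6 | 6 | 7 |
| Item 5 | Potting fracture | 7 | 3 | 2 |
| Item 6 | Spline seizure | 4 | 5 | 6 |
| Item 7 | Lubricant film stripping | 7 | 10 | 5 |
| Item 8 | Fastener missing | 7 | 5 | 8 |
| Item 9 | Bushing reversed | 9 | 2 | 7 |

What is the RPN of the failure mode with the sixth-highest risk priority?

120

RPN = Severity × Occurrence × Detection:
  Item 3: 8 × 3 × 8 = 192
  Item 4: 6 × 7 × 6 = 252
  Item 5: 3 × 2 × 7 = 42
  Item 6: 5 × 6 × 4 = 120
  Item 7: 10 × 5 × 7 = 350
  Item 8: 5 × 8 × 7 = 280
  Item 9: 2 × 7 × 9 = 126
Sorted descending: 350, 280, 252, 192, 126, 120, 42.
The sixth-highest RPN is 120 (Item 6).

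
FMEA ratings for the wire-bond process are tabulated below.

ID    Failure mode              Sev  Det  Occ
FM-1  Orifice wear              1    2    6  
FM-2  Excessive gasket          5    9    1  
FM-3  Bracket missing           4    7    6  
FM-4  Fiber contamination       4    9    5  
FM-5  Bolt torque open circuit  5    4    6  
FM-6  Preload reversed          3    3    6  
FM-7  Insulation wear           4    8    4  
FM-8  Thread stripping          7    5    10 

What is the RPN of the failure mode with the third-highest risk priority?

168

RPN = Severity × Occurrence × Detection:
  FM-1: 1 × 6 × 2 = 12
  FM-2: 5 × 1 × 9 = 45
  FM-3: 4 × 6 × 7 = 168
  FM-4: 4 × 5 × 9 = 180
  FM-5: 5 × 6 × 4 = 120
  FM-6: 3 × 6 × 3 = 54
  FM-7: 4 × 4 × 8 = 128
  FM-8: 7 × 10 × 5 = 350
Sorted descending: 350, 180, 168, 128, 120, 54, 45, 12.
The third-highest RPN is 168 (FM-3).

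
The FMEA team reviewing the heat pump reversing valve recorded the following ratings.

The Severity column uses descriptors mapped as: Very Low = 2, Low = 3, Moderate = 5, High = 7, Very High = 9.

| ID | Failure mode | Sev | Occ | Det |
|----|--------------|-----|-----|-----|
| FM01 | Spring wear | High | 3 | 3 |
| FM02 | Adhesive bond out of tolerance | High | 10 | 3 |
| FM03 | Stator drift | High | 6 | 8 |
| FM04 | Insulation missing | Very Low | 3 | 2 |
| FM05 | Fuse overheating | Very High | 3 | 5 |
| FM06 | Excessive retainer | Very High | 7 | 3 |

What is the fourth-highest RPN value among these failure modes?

RPN = Severity × Occurrence × Detection:
  FM01: 7 × 3 × 3 = 63
  FM02: 7 × 10 × 3 = 210
  FM03: 7 × 6 × 8 = 336
  FM04: 2 × 3 × 2 = 12
  FM05: 9 × 3 × 5 = 135
  FM06: 9 × 7 × 3 = 189
Sorted descending: 336, 210, 189, 135, 63, 12.
The fourth-highest RPN is 135 (FM05).

135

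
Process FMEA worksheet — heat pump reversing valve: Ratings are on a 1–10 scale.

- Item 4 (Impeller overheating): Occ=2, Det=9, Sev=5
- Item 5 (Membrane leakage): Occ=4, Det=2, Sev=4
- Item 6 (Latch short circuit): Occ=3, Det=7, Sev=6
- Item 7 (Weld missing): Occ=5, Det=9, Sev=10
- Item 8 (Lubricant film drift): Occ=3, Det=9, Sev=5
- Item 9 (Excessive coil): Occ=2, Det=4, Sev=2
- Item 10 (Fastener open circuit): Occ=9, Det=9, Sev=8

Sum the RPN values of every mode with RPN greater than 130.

RPN = Severity × Occurrence × Detection:
  Item 4: 5 × 2 × 9 = 90
  Item 5: 4 × 4 × 2 = 32
  Item 6: 6 × 3 × 7 = 126
  Item 7: 10 × 5 × 9 = 450
  Item 8: 5 × 3 × 9 = 135
  Item 9: 2 × 2 × 4 = 16
  Item 10: 8 × 9 × 9 = 648
RPN > 130: Item 7 (450), Item 8 (135), Item 10 (648).
Sum: 450 + 135 + 648 = 1233.

1233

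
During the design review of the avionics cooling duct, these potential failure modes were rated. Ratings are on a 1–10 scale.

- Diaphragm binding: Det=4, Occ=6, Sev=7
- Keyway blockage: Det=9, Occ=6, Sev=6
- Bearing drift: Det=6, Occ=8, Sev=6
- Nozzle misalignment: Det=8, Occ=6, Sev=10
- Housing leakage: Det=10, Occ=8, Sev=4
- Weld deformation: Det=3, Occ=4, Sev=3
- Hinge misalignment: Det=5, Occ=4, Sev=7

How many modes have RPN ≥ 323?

2

RPN = Severity × Occurrence × Detection:
  Diaphragm binding: 7 × 6 × 4 = 168
  Keyway blockage: 6 × 6 × 9 = 324
  Bearing drift: 6 × 8 × 6 = 288
  Nozzle misalignment: 10 × 6 × 8 = 480
  Housing leakage: 4 × 8 × 10 = 320
  Weld deformation: 3 × 4 × 3 = 36
  Hinge misalignment: 7 × 4 × 5 = 140
Modes with RPN ≥ 323: Keyway blockage (324), Nozzle misalignment (480) → 2.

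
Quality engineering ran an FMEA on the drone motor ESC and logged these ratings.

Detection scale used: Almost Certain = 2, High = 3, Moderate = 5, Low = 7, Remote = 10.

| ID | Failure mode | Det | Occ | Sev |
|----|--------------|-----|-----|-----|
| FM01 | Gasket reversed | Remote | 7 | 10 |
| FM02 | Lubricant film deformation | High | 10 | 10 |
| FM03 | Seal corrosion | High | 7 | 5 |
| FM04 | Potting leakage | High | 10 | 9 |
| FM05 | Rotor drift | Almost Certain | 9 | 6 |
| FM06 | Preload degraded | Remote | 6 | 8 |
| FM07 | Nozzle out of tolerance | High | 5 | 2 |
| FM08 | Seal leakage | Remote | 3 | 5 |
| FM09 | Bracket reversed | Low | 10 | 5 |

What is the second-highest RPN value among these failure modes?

480

RPN = Severity × Occurrence × Detection:
  FM01: 10 × 7 × 10 = 700
  FM02: 10 × 10 × 3 = 300
  FM03: 5 × 7 × 3 = 105
  FM04: 9 × 10 × 3 = 270
  FM05: 6 × 9 × 2 = 108
  FM06: 8 × 6 × 10 = 480
  FM07: 2 × 5 × 3 = 30
  FM08: 5 × 3 × 10 = 150
  FM09: 5 × 10 × 7 = 350
Sorted descending: 700, 480, 350, 300, 270, 150, 108, 105, 30.
The second-highest RPN is 480 (FM06).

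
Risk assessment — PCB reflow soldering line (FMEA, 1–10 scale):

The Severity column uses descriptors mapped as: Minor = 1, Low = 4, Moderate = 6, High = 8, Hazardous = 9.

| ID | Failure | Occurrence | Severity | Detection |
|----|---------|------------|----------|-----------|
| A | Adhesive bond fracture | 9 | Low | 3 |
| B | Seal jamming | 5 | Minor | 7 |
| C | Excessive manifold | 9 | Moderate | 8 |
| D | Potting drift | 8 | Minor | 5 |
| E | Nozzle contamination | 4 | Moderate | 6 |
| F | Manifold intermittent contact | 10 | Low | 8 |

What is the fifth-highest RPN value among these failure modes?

40

RPN = Severity × Occurrence × Detection:
  A: 4 × 9 × 3 = 108
  B: 1 × 5 × 7 = 35
  C: 6 × 9 × 8 = 432
  D: 1 × 8 × 5 = 40
  E: 6 × 4 × 6 = 144
  F: 4 × 10 × 8 = 320
Sorted descending: 432, 320, 144, 108, 40, 35.
The fifth-highest RPN is 40 (D).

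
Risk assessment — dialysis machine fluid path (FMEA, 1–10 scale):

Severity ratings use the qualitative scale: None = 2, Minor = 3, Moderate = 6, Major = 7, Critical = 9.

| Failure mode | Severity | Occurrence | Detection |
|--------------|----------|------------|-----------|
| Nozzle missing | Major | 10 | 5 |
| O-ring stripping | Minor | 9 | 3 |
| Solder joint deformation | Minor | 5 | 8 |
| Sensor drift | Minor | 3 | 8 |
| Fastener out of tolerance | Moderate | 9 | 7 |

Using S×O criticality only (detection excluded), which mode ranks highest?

Criticality = Severity × Occurrence:
  Nozzle missing: 7 × 10 = 70
  O-ring stripping: 3 × 9 = 27
  Solder joint deformation: 3 × 5 = 15
  Sensor drift: 3 × 3 = 9
  Fastener out of tolerance: 6 × 9 = 54
Highest criticality is 70 → Nozzle missing.

Nozzle missing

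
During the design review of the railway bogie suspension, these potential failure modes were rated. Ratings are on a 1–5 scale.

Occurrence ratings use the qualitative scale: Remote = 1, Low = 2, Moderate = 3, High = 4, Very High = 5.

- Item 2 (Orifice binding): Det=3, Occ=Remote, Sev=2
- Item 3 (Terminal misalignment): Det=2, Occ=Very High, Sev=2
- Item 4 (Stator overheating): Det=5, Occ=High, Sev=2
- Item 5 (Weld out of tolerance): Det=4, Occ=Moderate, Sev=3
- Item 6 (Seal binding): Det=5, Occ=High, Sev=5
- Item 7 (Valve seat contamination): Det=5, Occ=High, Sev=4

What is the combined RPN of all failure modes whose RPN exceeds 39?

RPN = Severity × Occurrence × Detection:
  Item 2: 2 × 1 × 3 = 6
  Item 3: 2 × 5 × 2 = 20
  Item 4: 2 × 4 × 5 = 40
  Item 5: 3 × 3 × 4 = 36
  Item 6: 5 × 4 × 5 = 100
  Item 7: 4 × 4 × 5 = 80
RPN > 39: Item 4 (40), Item 6 (100), Item 7 (80).
Sum: 40 + 100 + 80 = 220.

220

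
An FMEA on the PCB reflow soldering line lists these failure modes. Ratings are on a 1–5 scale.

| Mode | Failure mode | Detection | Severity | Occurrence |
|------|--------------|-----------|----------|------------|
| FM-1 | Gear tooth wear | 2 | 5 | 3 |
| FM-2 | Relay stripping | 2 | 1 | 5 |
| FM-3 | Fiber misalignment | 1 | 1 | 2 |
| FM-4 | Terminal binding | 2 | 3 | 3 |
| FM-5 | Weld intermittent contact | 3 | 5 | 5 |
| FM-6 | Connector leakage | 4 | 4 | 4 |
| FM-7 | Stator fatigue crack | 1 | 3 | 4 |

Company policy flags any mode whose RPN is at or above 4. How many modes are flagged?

RPN = Severity × Occurrence × Detection:
  FM-1: 5 × 3 × 2 = 30
  FM-2: 1 × 5 × 2 = 10
  FM-3: 1 × 2 × 1 = 2
  FM-4: 3 × 3 × 2 = 18
  FM-5: 5 × 5 × 3 = 75
  FM-6: 4 × 4 × 4 = 64
  FM-7: 3 × 4 × 1 = 12
Modes with RPN ≥ 4: FM-1 (30), FM-2 (10), FM-4 (18), FM-5 (75), FM-6 (64), FM-7 (12) → 6.

6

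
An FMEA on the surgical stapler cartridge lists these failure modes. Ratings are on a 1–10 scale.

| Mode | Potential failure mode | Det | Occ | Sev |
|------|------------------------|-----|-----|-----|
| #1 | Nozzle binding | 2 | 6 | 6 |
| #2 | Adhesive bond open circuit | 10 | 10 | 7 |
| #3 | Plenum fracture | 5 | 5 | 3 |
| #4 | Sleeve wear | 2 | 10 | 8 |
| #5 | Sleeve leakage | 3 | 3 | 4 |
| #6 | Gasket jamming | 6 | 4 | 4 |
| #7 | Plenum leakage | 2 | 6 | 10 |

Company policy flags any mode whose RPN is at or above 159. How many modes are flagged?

RPN = Severity × Occurrence × Detection:
  #1: 6 × 6 × 2 = 72
  #2: 7 × 10 × 10 = 700
  #3: 3 × 5 × 5 = 75
  #4: 8 × 10 × 2 = 160
  #5: 4 × 3 × 3 = 36
  #6: 4 × 4 × 6 = 96
  #7: 10 × 6 × 2 = 120
Modes with RPN ≥ 159: #2 (700), #4 (160) → 2.

2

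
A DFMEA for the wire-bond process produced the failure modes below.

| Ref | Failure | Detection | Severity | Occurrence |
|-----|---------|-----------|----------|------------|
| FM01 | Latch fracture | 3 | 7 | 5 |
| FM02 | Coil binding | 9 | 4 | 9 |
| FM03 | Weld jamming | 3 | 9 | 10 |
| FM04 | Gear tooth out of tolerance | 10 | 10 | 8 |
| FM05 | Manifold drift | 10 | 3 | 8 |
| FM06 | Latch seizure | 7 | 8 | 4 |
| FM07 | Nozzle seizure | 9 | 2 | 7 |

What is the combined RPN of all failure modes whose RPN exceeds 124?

1984

RPN = Severity × Occurrence × Detection:
  FM01: 7 × 5 × 3 = 105
  FM02: 4 × 9 × 9 = 324
  FM03: 9 × 10 × 3 = 270
  FM04: 10 × 8 × 10 = 800
  FM05: 3 × 8 × 10 = 240
  FM06: 8 × 4 × 7 = 224
  FM07: 2 × 7 × 9 = 126
RPN > 124: FM02 (324), FM03 (270), FM04 (800), FM05 (240), FM06 (224), FM07 (126).
Sum: 324 + 270 + 800 + 240 + 224 + 126 = 1984.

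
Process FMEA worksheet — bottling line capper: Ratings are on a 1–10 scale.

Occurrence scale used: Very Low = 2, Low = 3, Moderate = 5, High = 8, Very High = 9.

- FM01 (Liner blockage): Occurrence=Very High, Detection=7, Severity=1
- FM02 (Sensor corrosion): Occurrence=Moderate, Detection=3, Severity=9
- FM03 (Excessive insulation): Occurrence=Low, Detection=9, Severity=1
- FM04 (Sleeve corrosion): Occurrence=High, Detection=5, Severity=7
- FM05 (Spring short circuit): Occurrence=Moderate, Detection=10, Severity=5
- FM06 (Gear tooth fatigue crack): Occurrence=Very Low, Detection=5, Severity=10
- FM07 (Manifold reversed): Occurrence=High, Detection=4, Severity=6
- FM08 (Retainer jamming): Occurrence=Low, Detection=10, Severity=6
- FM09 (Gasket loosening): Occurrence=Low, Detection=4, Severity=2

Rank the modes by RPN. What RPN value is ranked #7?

RPN = Severity × Occurrence × Detection:
  FM01: 1 × 9 × 7 = 63
  FM02: 9 × 5 × 3 = 135
  FM03: 1 × 3 × 9 = 27
  FM04: 7 × 8 × 5 = 280
  FM05: 5 × 5 × 10 = 250
  FM06: 10 × 2 × 5 = 100
  FM07: 6 × 8 × 4 = 192
  FM08: 6 × 3 × 10 = 180
  FM09: 2 × 3 × 4 = 24
Sorted descending: 280, 250, 192, 180, 135, 100, 63, 27, 24.
The seventh-highest RPN is 63 (FM01).

63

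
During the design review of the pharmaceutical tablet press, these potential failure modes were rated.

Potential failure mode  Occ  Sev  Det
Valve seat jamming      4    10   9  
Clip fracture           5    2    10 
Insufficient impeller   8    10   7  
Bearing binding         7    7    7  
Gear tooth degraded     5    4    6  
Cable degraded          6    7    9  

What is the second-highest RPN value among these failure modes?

378

RPN = Severity × Occurrence × Detection:
  Valve seat jamming: 10 × 4 × 9 = 360
  Clip fracture: 2 × 5 × 10 = 100
  Insufficient impeller: 10 × 8 × 7 = 560
  Bearing binding: 7 × 7 × 7 = 343
  Gear tooth degraded: 4 × 5 × 6 = 120
  Cable degraded: 7 × 6 × 9 = 378
Sorted descending: 560, 378, 360, 343, 120, 100.
The second-highest RPN is 378 (Cable degraded).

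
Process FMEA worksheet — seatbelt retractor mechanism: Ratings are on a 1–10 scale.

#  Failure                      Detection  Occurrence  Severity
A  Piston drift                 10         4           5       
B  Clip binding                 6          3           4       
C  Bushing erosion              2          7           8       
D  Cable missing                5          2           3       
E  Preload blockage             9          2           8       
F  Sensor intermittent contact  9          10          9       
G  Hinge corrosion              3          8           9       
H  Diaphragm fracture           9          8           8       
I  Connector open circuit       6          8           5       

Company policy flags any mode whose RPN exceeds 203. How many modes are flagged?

RPN = Severity × Occurrence × Detection:
  A: 5 × 4 × 10 = 200
  B: 4 × 3 × 6 = 72
  C: 8 × 7 × 2 = 112
  D: 3 × 2 × 5 = 30
  E: 8 × 2 × 9 = 144
  F: 9 × 10 × 9 = 810
  G: 9 × 8 × 3 = 216
  H: 8 × 8 × 9 = 576
  I: 5 × 8 × 6 = 240
Modes with RPN > 203: F (810), G (216), H (576), I (240) → 4.

4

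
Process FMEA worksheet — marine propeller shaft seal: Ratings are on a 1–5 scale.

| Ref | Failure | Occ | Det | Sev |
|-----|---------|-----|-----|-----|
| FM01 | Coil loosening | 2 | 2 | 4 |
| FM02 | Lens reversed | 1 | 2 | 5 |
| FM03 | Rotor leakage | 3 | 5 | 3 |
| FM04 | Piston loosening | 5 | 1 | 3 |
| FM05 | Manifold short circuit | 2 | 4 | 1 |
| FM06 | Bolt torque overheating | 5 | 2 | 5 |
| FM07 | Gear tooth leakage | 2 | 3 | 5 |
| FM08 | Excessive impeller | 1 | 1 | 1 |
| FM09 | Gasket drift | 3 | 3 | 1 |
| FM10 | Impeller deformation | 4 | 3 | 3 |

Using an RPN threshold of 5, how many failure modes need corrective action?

RPN = Severity × Occurrence × Detection:
  FM01: 4 × 2 × 2 = 16
  FM02: 5 × 1 × 2 = 10
  FM03: 3 × 3 × 5 = 45
  FM04: 3 × 5 × 1 = 15
  FM05: 1 × 2 × 4 = 8
  FM06: 5 × 5 × 2 = 50
  FM07: 5 × 2 × 3 = 30
  FM08: 1 × 1 × 1 = 1
  FM09: 1 × 3 × 3 = 9
  FM10: 3 × 4 × 3 = 36
Modes with RPN ≥ 5: FM01 (16), FM02 (10), FM03 (45), FM04 (15), FM05 (8), FM06 (50), FM07 (30), FM09 (9), FM10 (36) → 9.

9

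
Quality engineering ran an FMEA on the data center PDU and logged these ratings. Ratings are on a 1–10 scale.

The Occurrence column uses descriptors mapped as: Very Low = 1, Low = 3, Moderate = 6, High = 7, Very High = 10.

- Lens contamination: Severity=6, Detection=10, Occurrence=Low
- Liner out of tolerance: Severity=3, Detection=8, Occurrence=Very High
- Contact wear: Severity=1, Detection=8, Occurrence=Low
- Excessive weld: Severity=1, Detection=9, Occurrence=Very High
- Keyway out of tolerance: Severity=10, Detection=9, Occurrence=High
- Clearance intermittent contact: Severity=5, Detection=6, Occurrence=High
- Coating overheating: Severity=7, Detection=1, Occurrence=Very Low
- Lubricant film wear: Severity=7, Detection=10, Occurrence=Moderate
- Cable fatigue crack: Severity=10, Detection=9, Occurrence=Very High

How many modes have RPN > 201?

RPN = Severity × Occurrence × Detection:
  Lens contamination: 6 × 3 × 10 = 180
  Liner out of tolerance: 3 × 10 × 8 = 240
  Contact wear: 1 × 3 × 8 = 24
  Excessive weld: 1 × 10 × 9 = 90
  Keyway out of tolerance: 10 × 7 × 9 = 630
  Clearance intermittent contact: 5 × 7 × 6 = 210
  Coating overheating: 7 × 1 × 1 = 7
  Lubricant film wear: 7 × 6 × 10 = 420
  Cable fatigue crack: 10 × 10 × 9 = 900
Modes with RPN > 201: Liner out of tolerance (240), Keyway out of tolerance (630), Clearance intermittent contact (210), Lubricant film wear (420), Cable fatigue crack (900) → 5.

5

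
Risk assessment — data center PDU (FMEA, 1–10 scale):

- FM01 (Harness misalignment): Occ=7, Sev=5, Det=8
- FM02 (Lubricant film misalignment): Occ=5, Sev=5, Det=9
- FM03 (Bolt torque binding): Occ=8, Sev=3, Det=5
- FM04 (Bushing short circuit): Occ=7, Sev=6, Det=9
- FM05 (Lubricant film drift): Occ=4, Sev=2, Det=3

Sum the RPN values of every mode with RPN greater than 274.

658

RPN = Severity × Occurrence × Detection:
  FM01: 5 × 7 × 8 = 280
  FM02: 5 × 5 × 9 = 225
  FM03: 3 × 8 × 5 = 120
  FM04: 6 × 7 × 9 = 378
  FM05: 2 × 4 × 3 = 24
RPN > 274: FM01 (280), FM04 (378).
Sum: 280 + 378 = 658.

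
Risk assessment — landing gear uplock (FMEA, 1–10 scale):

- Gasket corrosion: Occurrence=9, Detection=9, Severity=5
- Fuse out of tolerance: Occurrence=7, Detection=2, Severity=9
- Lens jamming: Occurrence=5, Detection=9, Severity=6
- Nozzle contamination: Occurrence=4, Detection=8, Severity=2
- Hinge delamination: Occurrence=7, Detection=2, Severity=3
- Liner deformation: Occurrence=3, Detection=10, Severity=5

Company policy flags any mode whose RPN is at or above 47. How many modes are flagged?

RPN = Severity × Occurrence × Detection:
  Gasket corrosion: 5 × 9 × 9 = 405
  Fuse out of tolerance: 9 × 7 × 2 = 126
  Lens jamming: 6 × 5 × 9 = 270
  Nozzle contamination: 2 × 4 × 8 = 64
  Hinge delamination: 3 × 7 × 2 = 42
  Liner deformation: 5 × 3 × 10 = 150
Modes with RPN ≥ 47: Gasket corrosion (405), Fuse out of tolerance (126), Lens jamming (270), Nozzle contamination (64), Liner deformation (150) → 5.

5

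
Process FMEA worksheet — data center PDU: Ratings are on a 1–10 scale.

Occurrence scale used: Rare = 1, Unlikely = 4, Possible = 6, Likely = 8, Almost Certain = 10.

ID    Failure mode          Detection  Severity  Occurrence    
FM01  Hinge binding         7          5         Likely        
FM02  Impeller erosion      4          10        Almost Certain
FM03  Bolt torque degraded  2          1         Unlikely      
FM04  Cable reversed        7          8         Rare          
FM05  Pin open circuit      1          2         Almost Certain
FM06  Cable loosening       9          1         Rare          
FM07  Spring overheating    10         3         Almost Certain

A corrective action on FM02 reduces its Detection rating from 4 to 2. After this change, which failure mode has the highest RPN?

FM07

RPN = Severity × Occurrence × Detection:
  FM01: 5 × 8 × 7 = 280
  FM02: 10 × 10 × 4 = 400
  FM03: 1 × 4 × 2 = 8
  FM04: 8 × 1 × 7 = 56
  FM05: 2 × 10 × 1 = 20
  FM06: 1 × 1 × 9 = 9
  FM07: 3 × 10 × 10 = 300
After action: FM02 → 10 × 10 × 2 = 200.
Revised RPNs: FM07=300, FM01=280, FM02=200, FM04=56, FM05=20, FM06=9, FM03=8.
Highest is now FM07 (300).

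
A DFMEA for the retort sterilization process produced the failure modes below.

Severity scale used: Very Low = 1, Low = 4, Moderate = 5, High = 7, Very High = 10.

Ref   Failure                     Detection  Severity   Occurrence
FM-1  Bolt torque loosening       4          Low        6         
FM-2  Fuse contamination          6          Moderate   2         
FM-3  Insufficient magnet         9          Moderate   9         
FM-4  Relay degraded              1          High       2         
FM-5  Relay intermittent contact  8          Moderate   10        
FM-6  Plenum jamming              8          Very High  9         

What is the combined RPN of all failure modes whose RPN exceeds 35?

RPN = Severity × Occurrence × Detection:
  FM-1: 4 × 6 × 4 = 96
  FM-2: 5 × 2 × 6 = 60
  FM-3: 5 × 9 × 9 = 405
  FM-4: 7 × 2 × 1 = 14
  FM-5: 5 × 10 × 8 = 400
  FM-6: 10 × 9 × 8 = 720
RPN > 35: FM-1 (96), FM-2 (60), FM-3 (405), FM-5 (400), FM-6 (720).
Sum: 96 + 60 + 405 + 400 + 720 = 1681.

1681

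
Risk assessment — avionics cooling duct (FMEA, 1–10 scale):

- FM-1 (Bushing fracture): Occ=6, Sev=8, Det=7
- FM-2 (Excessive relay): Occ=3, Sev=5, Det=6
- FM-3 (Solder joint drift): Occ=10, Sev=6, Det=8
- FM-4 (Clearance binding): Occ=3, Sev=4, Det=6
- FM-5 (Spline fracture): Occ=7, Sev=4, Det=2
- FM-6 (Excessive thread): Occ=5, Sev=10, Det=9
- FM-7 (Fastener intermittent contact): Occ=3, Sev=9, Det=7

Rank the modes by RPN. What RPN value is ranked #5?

RPN = Severity × Occurrence × Detection:
  FM-1: 8 × 6 × 7 = 336
  FM-2: 5 × 3 × 6 = 90
  FM-3: 6 × 10 × 8 = 480
  FM-4: 4 × 3 × 6 = 72
  FM-5: 4 × 7 × 2 = 56
  FM-6: 10 × 5 × 9 = 450
  FM-7: 9 × 3 × 7 = 189
Sorted descending: 480, 450, 336, 189, 90, 72, 56.
The fifth-highest RPN is 90 (FM-2).

90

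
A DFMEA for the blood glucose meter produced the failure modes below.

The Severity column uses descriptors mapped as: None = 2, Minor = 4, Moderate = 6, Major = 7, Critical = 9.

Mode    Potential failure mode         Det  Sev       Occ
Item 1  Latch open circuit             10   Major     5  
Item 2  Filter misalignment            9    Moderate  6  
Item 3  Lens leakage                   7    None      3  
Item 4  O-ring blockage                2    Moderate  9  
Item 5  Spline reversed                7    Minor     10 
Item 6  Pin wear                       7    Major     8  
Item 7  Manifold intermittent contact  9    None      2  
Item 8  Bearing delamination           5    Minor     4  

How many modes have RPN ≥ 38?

7

RPN = Severity × Occurrence × Detection:
  Item 1: 7 × 5 × 10 = 350
  Item 2: 6 × 6 × 9 = 324
  Item 3: 2 × 3 × 7 = 42
  Item 4: 6 × 9 × 2 = 108
  Item 5: 4 × 10 × 7 = 280
  Item 6: 7 × 8 × 7 = 392
  Item 7: 2 × 2 × 9 = 36
  Item 8: 4 × 4 × 5 = 80
Modes with RPN ≥ 38: Item 1 (350), Item 2 (324), Item 3 (42), Item 4 (108), Item 5 (280), Item 6 (392), Item 8 (80) → 7.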